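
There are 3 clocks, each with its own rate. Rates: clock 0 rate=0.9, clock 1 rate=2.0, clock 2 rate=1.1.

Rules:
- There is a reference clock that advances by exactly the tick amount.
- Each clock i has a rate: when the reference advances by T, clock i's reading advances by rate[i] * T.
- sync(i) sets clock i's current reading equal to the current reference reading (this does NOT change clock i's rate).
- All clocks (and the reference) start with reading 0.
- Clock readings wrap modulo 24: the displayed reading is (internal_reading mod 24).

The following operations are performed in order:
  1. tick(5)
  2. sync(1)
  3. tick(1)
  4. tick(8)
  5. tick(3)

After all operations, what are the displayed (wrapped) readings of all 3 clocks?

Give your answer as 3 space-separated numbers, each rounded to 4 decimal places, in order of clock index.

Answer: 15.3000 5.0000 18.7000

Derivation:
After op 1 tick(5): ref=5.0000 raw=[4.5000 10.0000 5.5000]
After op 2 sync(1): ref=5.0000 raw=[4.5000 5.0000 5.5000]
After op 3 tick(1): ref=6.0000 raw=[5.4000 7.0000 6.6000]
After op 4 tick(8): ref=14.0000 raw=[12.6000 23.0000 15.4000]
After op 5 tick(3): ref=17.0000 raw=[15.3000 29.0000 18.7000]
Wrap final raw readings (mod 24): 15.3000 mod 24 = 15.3000; 29.0000 mod 24 = 5.0000; 18.7000 mod 24 = 18.7000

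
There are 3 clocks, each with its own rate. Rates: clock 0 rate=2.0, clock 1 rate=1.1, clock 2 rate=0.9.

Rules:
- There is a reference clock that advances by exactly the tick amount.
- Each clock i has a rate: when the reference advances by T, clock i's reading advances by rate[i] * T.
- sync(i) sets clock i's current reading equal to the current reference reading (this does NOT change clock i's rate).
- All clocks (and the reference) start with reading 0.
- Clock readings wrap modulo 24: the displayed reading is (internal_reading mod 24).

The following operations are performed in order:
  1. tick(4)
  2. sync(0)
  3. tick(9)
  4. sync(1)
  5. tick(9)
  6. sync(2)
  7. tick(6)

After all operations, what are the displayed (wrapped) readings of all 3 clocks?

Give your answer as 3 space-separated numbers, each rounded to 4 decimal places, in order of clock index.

After op 1 tick(4): ref=4.0000 raw=[8.0000 4.4000 3.6000]
After op 2 sync(0): ref=4.0000 raw=[4.0000 4.4000 3.6000]
After op 3 tick(9): ref=13.0000 raw=[22.0000 14.3000 11.7000]
After op 4 sync(1): ref=13.0000 raw=[22.0000 13.0000 11.7000]
After op 5 tick(9): ref=22.0000 raw=[40.0000 22.9000 19.8000]
After op 6 sync(2): ref=22.0000 raw=[40.0000 22.9000 22.0000]
After op 7 tick(6): ref=28.0000 raw=[52.0000 29.5000 27.4000]
Wrap final raw readings (mod 24): 52.0000 mod 24 = 4.0000; 29.5000 mod 24 = 5.5000; 27.4000 mod 24 = 3.4000

Answer: 4.0000 5.5000 3.4000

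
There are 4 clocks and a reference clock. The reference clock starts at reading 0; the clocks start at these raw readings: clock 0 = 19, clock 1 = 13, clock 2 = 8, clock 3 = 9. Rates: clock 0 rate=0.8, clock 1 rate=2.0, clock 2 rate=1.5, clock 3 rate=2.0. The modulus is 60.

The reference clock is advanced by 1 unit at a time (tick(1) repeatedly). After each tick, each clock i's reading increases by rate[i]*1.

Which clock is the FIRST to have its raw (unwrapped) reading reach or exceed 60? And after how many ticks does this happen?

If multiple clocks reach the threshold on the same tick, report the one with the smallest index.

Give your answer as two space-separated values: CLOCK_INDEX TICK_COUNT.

Answer: 1 24

Derivation:
clock 0: start=19, rate=0.8, needs 60-19 = 41; ticks = ceil(41/0.8) = ceil(51.2500) = 52; reading at tick 52 = 19 + 0.8*52 = 60.6000
clock 1: start=13, rate=2.0, needs 60-13 = 47; ticks = ceil(47/2.0) = ceil(23.5000) = 24; reading at tick 24 = 13 + 2.0*24 = 61.0000
clock 2: start=8, rate=1.5, needs 60-8 = 52; ticks = ceil(52/1.5) = ceil(34.6667) = 35; reading at tick 35 = 8 + 1.5*35 = 60.5000
clock 3: start=9, rate=2.0, needs 60-9 = 51; ticks = ceil(51/2.0) = ceil(25.5000) = 26; reading at tick 26 = 9 + 2.0*26 = 61.0000
Minimum tick count = 24; winners = [1]; smallest index = 1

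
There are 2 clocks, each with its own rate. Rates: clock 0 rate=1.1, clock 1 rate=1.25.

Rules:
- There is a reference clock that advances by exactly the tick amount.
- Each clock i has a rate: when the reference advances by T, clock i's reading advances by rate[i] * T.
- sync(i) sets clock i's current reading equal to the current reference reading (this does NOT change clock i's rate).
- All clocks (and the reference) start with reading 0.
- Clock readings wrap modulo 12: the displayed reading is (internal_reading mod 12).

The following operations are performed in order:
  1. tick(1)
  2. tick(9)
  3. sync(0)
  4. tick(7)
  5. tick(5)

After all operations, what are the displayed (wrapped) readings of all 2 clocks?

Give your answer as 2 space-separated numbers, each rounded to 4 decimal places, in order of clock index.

After op 1 tick(1): ref=1.0000 raw=[1.1000 1.2500]
After op 2 tick(9): ref=10.0000 raw=[11.0000 12.5000]
After op 3 sync(0): ref=10.0000 raw=[10.0000 12.5000]
After op 4 tick(7): ref=17.0000 raw=[17.7000 21.2500]
After op 5 tick(5): ref=22.0000 raw=[23.2000 27.5000]
Wrap final raw readings (mod 12): 23.2000 mod 12 = 11.2000; 27.5000 mod 12 = 3.5000

Answer: 11.2000 3.5000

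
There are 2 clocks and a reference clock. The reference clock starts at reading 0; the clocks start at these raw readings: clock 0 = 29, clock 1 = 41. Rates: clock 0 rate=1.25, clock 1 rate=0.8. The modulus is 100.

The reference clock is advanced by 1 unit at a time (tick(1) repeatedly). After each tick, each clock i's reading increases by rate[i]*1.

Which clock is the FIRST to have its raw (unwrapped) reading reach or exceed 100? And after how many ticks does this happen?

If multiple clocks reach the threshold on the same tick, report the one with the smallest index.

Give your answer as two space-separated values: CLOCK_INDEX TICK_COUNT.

clock 0: start=29, rate=1.25, needs 100-29 = 71; ticks = ceil(71/1.25) = ceil(56.8000) = 57; reading at tick 57 = 29 + 1.25*57 = 100.2500
clock 1: start=41, rate=0.8, needs 100-41 = 59; ticks = ceil(59/0.8) = ceil(73.7500) = 74; reading at tick 74 = 41 + 0.8*74 = 100.2000
Minimum tick count = 57; winners = [0]; smallest index = 0

Answer: 0 57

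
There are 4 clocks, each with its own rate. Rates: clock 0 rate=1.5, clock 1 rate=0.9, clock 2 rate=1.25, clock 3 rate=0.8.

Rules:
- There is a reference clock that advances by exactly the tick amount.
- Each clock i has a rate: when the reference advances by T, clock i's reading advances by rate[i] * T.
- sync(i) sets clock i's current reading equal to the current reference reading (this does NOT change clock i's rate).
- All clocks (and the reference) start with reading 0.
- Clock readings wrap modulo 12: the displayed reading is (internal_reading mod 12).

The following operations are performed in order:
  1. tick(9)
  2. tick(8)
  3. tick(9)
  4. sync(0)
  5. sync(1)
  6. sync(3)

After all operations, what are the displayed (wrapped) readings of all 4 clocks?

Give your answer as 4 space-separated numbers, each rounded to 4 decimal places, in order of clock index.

Answer: 2.0000 2.0000 8.5000 2.0000

Derivation:
After op 1 tick(9): ref=9.0000 raw=[13.5000 8.1000 11.2500 7.2000]
After op 2 tick(8): ref=17.0000 raw=[25.5000 15.3000 21.2500 13.6000]
After op 3 tick(9): ref=26.0000 raw=[39.0000 23.4000 32.5000 20.8000]
After op 4 sync(0): ref=26.0000 raw=[26.0000 23.4000 32.5000 20.8000]
After op 5 sync(1): ref=26.0000 raw=[26.0000 26.0000 32.5000 20.8000]
After op 6 sync(3): ref=26.0000 raw=[26.0000 26.0000 32.5000 26.0000]
Wrap final raw readings (mod 12): 26.0000 mod 12 = 2.0000; 26.0000 mod 12 = 2.0000; 32.5000 mod 12 = 8.5000; 26.0000 mod 12 = 2.0000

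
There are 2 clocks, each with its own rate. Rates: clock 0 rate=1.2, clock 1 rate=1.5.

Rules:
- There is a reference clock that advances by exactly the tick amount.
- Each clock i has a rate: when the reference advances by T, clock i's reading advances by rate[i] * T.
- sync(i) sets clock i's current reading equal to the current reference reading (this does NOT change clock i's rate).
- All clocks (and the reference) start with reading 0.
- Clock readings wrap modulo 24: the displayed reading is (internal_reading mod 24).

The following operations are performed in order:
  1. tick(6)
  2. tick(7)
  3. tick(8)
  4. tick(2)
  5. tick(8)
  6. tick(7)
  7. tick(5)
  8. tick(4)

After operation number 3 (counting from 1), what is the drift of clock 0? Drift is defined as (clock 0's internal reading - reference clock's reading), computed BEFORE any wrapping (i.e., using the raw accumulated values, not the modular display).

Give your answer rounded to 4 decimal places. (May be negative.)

Answer: 4.2000

Derivation:
After op 1 tick(6): ref=6.0000 raw=[7.2000 9.0000]
After op 2 tick(7): ref=13.0000 raw=[15.6000 19.5000]
After op 3 tick(8): ref=21.0000 raw=[25.2000 31.5000]
Drift of clock 0 after op 3: 25.2000 - 21.0000 = 4.2000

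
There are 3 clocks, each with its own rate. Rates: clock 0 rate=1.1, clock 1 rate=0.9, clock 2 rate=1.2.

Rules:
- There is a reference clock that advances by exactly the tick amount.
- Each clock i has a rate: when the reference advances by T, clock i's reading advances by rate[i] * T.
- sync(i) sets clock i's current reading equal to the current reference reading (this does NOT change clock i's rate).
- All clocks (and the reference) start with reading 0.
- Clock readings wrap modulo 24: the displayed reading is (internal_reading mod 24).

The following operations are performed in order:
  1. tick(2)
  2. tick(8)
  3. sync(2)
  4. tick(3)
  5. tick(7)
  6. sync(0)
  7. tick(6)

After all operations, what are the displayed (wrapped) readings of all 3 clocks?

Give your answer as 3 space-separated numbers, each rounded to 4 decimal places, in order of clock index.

After op 1 tick(2): ref=2.0000 raw=[2.2000 1.8000 2.4000]
After op 2 tick(8): ref=10.0000 raw=[11.0000 9.0000 12.0000]
After op 3 sync(2): ref=10.0000 raw=[11.0000 9.0000 10.0000]
After op 4 tick(3): ref=13.0000 raw=[14.3000 11.7000 13.6000]
After op 5 tick(7): ref=20.0000 raw=[22.0000 18.0000 22.0000]
After op 6 sync(0): ref=20.0000 raw=[20.0000 18.0000 22.0000]
After op 7 tick(6): ref=26.0000 raw=[26.6000 23.4000 29.2000]
Wrap final raw readings (mod 24): 26.6000 mod 24 = 2.6000; 23.4000 mod 24 = 23.4000; 29.2000 mod 24 = 5.2000

Answer: 2.6000 23.4000 5.2000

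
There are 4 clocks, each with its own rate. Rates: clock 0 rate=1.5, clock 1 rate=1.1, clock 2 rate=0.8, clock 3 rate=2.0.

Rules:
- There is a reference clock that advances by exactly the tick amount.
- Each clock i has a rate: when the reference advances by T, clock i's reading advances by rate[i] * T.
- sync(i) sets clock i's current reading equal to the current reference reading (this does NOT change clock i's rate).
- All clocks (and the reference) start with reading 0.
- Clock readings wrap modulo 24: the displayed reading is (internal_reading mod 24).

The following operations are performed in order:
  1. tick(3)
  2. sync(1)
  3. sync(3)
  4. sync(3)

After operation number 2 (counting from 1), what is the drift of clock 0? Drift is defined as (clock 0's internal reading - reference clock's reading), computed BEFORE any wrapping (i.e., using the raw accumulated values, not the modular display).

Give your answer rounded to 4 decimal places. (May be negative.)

After op 1 tick(3): ref=3.0000 raw=[4.5000 3.3000 2.4000 6.0000]
After op 2 sync(1): ref=3.0000 raw=[4.5000 3.0000 2.4000 6.0000]
Drift of clock 0 after op 2: 4.5000 - 3.0000 = 1.5000

Answer: 1.5000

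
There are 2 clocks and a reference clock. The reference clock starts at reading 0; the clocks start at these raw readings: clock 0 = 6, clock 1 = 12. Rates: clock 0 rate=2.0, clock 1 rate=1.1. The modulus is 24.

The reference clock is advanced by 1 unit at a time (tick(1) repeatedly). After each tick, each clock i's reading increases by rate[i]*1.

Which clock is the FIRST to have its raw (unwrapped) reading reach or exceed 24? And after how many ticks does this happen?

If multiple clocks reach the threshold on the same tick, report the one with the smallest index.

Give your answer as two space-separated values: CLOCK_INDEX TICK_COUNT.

clock 0: start=6, rate=2.0, needs 24-6 = 18; ticks = ceil(18/2.0) = ceil(9.0000) = 9; reading at tick 9 = 6 + 2.0*9 = 24.0000
clock 1: start=12, rate=1.1, needs 24-12 = 12; ticks = ceil(12/1.1) = ceil(10.9091) = 11; reading at tick 11 = 12 + 1.1*11 = 24.1000
Minimum tick count = 9; winners = [0]; smallest index = 0

Answer: 0 9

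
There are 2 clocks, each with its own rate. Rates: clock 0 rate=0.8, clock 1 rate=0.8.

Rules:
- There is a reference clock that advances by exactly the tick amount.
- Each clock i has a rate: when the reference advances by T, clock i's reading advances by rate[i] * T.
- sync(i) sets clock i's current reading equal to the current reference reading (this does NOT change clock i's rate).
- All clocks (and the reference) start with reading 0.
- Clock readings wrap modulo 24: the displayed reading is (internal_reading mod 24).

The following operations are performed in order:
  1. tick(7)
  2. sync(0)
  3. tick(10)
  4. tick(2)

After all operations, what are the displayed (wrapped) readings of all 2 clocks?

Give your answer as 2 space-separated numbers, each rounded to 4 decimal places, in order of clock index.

Answer: 16.6000 15.2000

Derivation:
After op 1 tick(7): ref=7.0000 raw=[5.6000 5.6000]
After op 2 sync(0): ref=7.0000 raw=[7.0000 5.6000]
After op 3 tick(10): ref=17.0000 raw=[15.0000 13.6000]
After op 4 tick(2): ref=19.0000 raw=[16.6000 15.2000]
Wrap final raw readings (mod 24): 16.6000 mod 24 = 16.6000; 15.2000 mod 24 = 15.2000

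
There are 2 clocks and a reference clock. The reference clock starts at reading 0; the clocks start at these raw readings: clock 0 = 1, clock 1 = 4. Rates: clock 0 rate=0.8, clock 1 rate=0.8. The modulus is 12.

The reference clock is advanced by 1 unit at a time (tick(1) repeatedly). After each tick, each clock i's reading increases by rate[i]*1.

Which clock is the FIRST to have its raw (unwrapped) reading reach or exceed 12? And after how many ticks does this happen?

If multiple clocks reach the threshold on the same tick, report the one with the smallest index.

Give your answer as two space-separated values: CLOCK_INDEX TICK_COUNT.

Answer: 1 10

Derivation:
clock 0: start=1, rate=0.8, needs 12-1 = 11; ticks = ceil(11/0.8) = ceil(13.7500) = 14; reading at tick 14 = 1 + 0.8*14 = 12.2000
clock 1: start=4, rate=0.8, needs 12-4 = 8; ticks = ceil(8/0.8) = ceil(10.0000) = 10; reading at tick 10 = 4 + 0.8*10 = 12.0000
Minimum tick count = 10; winners = [1]; smallest index = 1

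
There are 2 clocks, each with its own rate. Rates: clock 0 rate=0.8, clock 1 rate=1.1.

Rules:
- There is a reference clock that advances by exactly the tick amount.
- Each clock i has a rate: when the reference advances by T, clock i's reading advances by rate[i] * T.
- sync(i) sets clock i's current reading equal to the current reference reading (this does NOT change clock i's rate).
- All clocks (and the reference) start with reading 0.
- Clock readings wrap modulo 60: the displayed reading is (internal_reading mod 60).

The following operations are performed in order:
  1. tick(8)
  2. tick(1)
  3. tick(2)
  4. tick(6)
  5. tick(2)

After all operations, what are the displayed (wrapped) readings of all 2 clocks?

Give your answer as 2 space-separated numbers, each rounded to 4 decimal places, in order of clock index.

Answer: 15.2000 20.9000

Derivation:
After op 1 tick(8): ref=8.0000 raw=[6.4000 8.8000]
After op 2 tick(1): ref=9.0000 raw=[7.2000 9.9000]
After op 3 tick(2): ref=11.0000 raw=[8.8000 12.1000]
After op 4 tick(6): ref=17.0000 raw=[13.6000 18.7000]
After op 5 tick(2): ref=19.0000 raw=[15.2000 20.9000]
Wrap final raw readings (mod 60): 15.2000 mod 60 = 15.2000; 20.9000 mod 60 = 20.9000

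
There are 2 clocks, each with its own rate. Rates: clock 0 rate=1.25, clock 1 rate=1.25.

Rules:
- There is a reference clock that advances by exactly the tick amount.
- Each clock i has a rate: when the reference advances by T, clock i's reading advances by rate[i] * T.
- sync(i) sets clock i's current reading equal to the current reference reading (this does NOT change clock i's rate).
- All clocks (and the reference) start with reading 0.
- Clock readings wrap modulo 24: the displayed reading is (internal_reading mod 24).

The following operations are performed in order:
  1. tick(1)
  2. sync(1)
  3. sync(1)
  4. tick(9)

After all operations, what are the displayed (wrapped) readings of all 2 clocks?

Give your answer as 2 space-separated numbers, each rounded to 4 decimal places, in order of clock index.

Answer: 12.5000 12.2500

Derivation:
After op 1 tick(1): ref=1.0000 raw=[1.2500 1.2500]
After op 2 sync(1): ref=1.0000 raw=[1.2500 1.0000]
After op 3 sync(1): ref=1.0000 raw=[1.2500 1.0000]
After op 4 tick(9): ref=10.0000 raw=[12.5000 12.2500]
Wrap final raw readings (mod 24): 12.5000 mod 24 = 12.5000; 12.2500 mod 24 = 12.2500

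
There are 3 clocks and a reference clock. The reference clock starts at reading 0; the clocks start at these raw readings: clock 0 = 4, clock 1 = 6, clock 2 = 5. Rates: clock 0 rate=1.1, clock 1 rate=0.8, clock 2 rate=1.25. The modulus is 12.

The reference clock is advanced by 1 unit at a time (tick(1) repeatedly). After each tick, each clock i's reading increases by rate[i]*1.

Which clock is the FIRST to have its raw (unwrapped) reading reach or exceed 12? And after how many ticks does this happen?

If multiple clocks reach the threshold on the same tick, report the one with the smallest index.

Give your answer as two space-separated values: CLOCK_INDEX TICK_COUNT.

Answer: 2 6

Derivation:
clock 0: start=4, rate=1.1, needs 12-4 = 8; ticks = ceil(8/1.1) = ceil(7.2727) = 8; reading at tick 8 = 4 + 1.1*8 = 12.8000
clock 1: start=6, rate=0.8, needs 12-6 = 6; ticks = ceil(6/0.8) = ceil(7.5000) = 8; reading at tick 8 = 6 + 0.8*8 = 12.4000
clock 2: start=5, rate=1.25, needs 12-5 = 7; ticks = ceil(7/1.25) = ceil(5.6000) = 6; reading at tick 6 = 5 + 1.25*6 = 12.5000
Minimum tick count = 6; winners = [2]; smallest index = 2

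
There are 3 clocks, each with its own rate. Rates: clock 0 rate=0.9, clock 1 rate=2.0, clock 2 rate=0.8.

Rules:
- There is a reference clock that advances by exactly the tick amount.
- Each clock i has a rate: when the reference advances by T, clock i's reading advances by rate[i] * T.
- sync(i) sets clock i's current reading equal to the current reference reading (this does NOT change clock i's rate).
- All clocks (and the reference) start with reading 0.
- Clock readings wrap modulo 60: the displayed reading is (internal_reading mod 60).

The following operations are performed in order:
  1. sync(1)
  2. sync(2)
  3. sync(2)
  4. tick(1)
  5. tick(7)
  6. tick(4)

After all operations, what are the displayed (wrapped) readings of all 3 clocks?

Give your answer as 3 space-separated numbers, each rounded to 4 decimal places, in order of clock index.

After op 1 sync(1): ref=0.0000 raw=[0.0000 0.0000 0.0000]
After op 2 sync(2): ref=0.0000 raw=[0.0000 0.0000 0.0000]
After op 3 sync(2): ref=0.0000 raw=[0.0000 0.0000 0.0000]
After op 4 tick(1): ref=1.0000 raw=[0.9000 2.0000 0.8000]
After op 5 tick(7): ref=8.0000 raw=[7.2000 16.0000 6.4000]
After op 6 tick(4): ref=12.0000 raw=[10.8000 24.0000 9.6000]
Wrap final raw readings (mod 60): 10.8000 mod 60 = 10.8000; 24.0000 mod 60 = 24.0000; 9.6000 mod 60 = 9.6000

Answer: 10.8000 24.0000 9.6000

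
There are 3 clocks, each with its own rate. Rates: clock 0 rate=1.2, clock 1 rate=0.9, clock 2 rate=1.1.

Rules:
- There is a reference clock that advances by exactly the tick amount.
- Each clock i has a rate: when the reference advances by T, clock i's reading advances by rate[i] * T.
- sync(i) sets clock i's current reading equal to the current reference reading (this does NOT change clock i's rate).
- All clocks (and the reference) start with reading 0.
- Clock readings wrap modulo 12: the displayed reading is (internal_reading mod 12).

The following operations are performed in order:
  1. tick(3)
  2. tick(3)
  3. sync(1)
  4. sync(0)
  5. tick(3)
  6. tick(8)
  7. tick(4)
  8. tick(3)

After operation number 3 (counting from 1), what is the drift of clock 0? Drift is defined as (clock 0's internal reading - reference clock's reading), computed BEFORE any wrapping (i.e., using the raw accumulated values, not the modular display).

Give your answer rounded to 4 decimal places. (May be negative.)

After op 1 tick(3): ref=3.0000 raw=[3.6000 2.7000 3.3000]
After op 2 tick(3): ref=6.0000 raw=[7.2000 5.4000 6.6000]
After op 3 sync(1): ref=6.0000 raw=[7.2000 6.0000 6.6000]
Drift of clock 0 after op 3: 7.2000 - 6.0000 = 1.2000

Answer: 1.2000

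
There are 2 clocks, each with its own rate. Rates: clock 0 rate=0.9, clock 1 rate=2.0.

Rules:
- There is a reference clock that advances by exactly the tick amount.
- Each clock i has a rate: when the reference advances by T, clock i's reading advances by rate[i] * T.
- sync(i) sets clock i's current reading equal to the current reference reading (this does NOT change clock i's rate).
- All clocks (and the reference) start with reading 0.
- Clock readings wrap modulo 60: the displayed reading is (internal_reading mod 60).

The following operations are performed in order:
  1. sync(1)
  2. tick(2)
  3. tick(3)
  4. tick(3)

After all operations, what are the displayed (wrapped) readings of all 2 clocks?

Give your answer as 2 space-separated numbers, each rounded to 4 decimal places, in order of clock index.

After op 1 sync(1): ref=0.0000 raw=[0.0000 0.0000]
After op 2 tick(2): ref=2.0000 raw=[1.8000 4.0000]
After op 3 tick(3): ref=5.0000 raw=[4.5000 10.0000]
After op 4 tick(3): ref=8.0000 raw=[7.2000 16.0000]
Wrap final raw readings (mod 60): 7.2000 mod 60 = 7.2000; 16.0000 mod 60 = 16.0000

Answer: 7.2000 16.0000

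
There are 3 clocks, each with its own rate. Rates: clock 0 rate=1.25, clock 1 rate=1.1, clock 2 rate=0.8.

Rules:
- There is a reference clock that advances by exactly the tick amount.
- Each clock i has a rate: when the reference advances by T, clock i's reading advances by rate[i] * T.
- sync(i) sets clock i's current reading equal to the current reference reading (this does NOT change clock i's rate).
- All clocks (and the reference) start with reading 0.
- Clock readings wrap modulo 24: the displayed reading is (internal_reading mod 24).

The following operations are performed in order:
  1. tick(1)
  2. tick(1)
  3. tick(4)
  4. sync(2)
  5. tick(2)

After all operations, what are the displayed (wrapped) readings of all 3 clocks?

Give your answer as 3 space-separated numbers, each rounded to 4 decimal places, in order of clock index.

After op 1 tick(1): ref=1.0000 raw=[1.2500 1.1000 0.8000]
After op 2 tick(1): ref=2.0000 raw=[2.5000 2.2000 1.6000]
After op 3 tick(4): ref=6.0000 raw=[7.5000 6.6000 4.8000]
After op 4 sync(2): ref=6.0000 raw=[7.5000 6.6000 6.0000]
After op 5 tick(2): ref=8.0000 raw=[10.0000 8.8000 7.6000]
Wrap final raw readings (mod 24): 10.0000 mod 24 = 10.0000; 8.8000 mod 24 = 8.8000; 7.6000 mod 24 = 7.6000

Answer: 10.0000 8.8000 7.6000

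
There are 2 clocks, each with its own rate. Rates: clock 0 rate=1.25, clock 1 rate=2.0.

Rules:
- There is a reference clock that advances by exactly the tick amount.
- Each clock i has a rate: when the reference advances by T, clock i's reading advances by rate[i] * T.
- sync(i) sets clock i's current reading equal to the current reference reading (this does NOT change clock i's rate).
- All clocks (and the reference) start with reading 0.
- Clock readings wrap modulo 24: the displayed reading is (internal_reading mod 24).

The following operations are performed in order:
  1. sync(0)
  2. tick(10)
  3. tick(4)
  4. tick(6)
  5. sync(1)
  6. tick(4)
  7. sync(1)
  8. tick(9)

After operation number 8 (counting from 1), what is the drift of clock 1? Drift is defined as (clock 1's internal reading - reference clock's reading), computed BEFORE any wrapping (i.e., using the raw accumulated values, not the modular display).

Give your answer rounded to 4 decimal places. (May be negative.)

After op 1 sync(0): ref=0.0000 raw=[0.0000 0.0000]
After op 2 tick(10): ref=10.0000 raw=[12.5000 20.0000]
After op 3 tick(4): ref=14.0000 raw=[17.5000 28.0000]
After op 4 tick(6): ref=20.0000 raw=[25.0000 40.0000]
After op 5 sync(1): ref=20.0000 raw=[25.0000 20.0000]
After op 6 tick(4): ref=24.0000 raw=[30.0000 28.0000]
After op 7 sync(1): ref=24.0000 raw=[30.0000 24.0000]
After op 8 tick(9): ref=33.0000 raw=[41.2500 42.0000]
Drift of clock 1 after op 8: 42.0000 - 33.0000 = 9.0000

Answer: 9.0000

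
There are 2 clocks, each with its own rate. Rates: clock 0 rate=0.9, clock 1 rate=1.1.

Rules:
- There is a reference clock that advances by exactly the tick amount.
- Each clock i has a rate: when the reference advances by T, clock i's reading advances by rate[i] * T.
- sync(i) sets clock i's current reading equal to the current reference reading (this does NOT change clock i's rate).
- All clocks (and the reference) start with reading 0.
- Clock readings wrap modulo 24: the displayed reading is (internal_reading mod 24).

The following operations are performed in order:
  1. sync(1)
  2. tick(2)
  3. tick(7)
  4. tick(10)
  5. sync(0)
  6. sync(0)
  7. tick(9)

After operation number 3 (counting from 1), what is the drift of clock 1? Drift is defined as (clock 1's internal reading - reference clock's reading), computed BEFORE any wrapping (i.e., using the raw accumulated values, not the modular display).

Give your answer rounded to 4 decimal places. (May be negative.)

Answer: 0.9000

Derivation:
After op 1 sync(1): ref=0.0000 raw=[0.0000 0.0000]
After op 2 tick(2): ref=2.0000 raw=[1.8000 2.2000]
After op 3 tick(7): ref=9.0000 raw=[8.1000 9.9000]
Drift of clock 1 after op 3: 9.9000 - 9.0000 = 0.9000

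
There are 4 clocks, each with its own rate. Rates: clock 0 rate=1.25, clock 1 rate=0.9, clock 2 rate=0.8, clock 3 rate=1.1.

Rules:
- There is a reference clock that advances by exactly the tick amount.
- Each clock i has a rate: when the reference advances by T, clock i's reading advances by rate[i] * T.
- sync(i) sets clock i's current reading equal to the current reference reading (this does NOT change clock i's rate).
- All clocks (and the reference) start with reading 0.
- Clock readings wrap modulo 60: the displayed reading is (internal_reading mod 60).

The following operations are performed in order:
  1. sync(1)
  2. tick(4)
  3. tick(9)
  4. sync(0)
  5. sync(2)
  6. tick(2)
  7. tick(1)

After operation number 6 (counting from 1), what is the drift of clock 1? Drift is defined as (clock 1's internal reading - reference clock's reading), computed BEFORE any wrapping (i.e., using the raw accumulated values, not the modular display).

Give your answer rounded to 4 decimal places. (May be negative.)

After op 1 sync(1): ref=0.0000 raw=[0.0000 0.0000 0.0000 0.0000]
After op 2 tick(4): ref=4.0000 raw=[5.0000 3.6000 3.2000 4.4000]
After op 3 tick(9): ref=13.0000 raw=[16.2500 11.7000 10.4000 14.3000]
After op 4 sync(0): ref=13.0000 raw=[13.0000 11.7000 10.4000 14.3000]
After op 5 sync(2): ref=13.0000 raw=[13.0000 11.7000 13.0000 14.3000]
After op 6 tick(2): ref=15.0000 raw=[15.5000 13.5000 14.6000 16.5000]
Drift of clock 1 after op 6: 13.5000 - 15.0000 = -1.5000

Answer: -1.5000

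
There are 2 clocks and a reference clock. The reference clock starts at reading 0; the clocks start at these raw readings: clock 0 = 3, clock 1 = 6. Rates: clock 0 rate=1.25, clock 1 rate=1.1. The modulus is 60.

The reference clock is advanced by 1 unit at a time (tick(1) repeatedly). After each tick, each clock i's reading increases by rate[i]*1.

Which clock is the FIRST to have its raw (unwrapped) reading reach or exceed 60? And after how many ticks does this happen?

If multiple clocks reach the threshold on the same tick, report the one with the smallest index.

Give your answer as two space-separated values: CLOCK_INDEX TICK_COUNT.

Answer: 0 46

Derivation:
clock 0: start=3, rate=1.25, needs 60-3 = 57; ticks = ceil(57/1.25) = ceil(45.6000) = 46; reading at tick 46 = 3 + 1.25*46 = 60.5000
clock 1: start=6, rate=1.1, needs 60-6 = 54; ticks = ceil(54/1.1) = ceil(49.0909) = 50; reading at tick 50 = 6 + 1.1*50 = 61.0000
Minimum tick count = 46; winners = [0]; smallest index = 0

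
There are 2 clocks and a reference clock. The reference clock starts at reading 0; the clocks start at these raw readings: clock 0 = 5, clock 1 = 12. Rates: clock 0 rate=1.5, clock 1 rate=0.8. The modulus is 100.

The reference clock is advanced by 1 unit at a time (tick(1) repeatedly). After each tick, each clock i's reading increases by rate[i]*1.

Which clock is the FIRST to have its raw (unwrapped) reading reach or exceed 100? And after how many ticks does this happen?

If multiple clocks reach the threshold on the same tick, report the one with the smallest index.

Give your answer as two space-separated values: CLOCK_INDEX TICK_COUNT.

clock 0: start=5, rate=1.5, needs 100-5 = 95; ticks = ceil(95/1.5) = ceil(63.3333) = 64; reading at tick 64 = 5 + 1.5*64 = 101.0000
clock 1: start=12, rate=0.8, needs 100-12 = 88; ticks = ceil(88/0.8) = ceil(110.0000) = 110; reading at tick 110 = 12 + 0.8*110 = 100.0000
Minimum tick count = 64; winners = [0]; smallest index = 0

Answer: 0 64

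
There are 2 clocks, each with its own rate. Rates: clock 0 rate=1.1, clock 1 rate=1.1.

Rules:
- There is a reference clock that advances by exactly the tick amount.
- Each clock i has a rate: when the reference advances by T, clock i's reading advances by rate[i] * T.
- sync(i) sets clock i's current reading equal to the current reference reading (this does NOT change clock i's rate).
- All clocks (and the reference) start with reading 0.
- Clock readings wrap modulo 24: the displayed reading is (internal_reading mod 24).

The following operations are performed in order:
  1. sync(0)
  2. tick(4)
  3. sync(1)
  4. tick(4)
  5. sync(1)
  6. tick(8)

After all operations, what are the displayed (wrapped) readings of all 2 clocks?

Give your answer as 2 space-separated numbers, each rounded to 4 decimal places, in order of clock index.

Answer: 17.6000 16.8000

Derivation:
After op 1 sync(0): ref=0.0000 raw=[0.0000 0.0000]
After op 2 tick(4): ref=4.0000 raw=[4.4000 4.4000]
After op 3 sync(1): ref=4.0000 raw=[4.4000 4.0000]
After op 4 tick(4): ref=8.0000 raw=[8.8000 8.4000]
After op 5 sync(1): ref=8.0000 raw=[8.8000 8.0000]
After op 6 tick(8): ref=16.0000 raw=[17.6000 16.8000]
Wrap final raw readings (mod 24): 17.6000 mod 24 = 17.6000; 16.8000 mod 24 = 16.8000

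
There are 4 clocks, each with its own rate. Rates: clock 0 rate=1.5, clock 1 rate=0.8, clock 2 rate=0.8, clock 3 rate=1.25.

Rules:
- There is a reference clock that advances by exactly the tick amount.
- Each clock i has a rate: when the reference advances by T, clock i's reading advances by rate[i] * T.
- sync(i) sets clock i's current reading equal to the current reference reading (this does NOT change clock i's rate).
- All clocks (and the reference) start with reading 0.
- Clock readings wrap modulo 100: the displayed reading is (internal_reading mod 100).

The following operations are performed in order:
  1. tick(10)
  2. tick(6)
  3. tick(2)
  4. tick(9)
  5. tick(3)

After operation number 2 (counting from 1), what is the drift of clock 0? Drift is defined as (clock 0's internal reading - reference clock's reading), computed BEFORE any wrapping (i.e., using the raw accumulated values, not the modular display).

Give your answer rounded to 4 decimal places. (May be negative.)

After op 1 tick(10): ref=10.0000 raw=[15.0000 8.0000 8.0000 12.5000]
After op 2 tick(6): ref=16.0000 raw=[24.0000 12.8000 12.8000 20.0000]
Drift of clock 0 after op 2: 24.0000 - 16.0000 = 8.0000

Answer: 8.0000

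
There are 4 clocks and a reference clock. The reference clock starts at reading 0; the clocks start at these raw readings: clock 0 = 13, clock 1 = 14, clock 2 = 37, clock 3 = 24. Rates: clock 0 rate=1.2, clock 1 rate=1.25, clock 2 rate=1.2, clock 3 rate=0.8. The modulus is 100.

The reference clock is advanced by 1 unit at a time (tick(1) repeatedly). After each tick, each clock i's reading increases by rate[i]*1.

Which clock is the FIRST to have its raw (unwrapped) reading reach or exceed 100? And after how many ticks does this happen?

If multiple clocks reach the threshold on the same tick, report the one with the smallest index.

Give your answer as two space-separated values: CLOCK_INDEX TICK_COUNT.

clock 0: start=13, rate=1.2, needs 100-13 = 87; ticks = ceil(87/1.2) = ceil(72.5000) = 73; reading at tick 73 = 13 + 1.2*73 = 100.6000
clock 1: start=14, rate=1.25, needs 100-14 = 86; ticks = ceil(86/1.25) = ceil(68.8000) = 69; reading at tick 69 = 14 + 1.25*69 = 100.2500
clock 2: start=37, rate=1.2, needs 100-37 = 63; ticks = ceil(63/1.2) = ceil(52.5000) = 53; reading at tick 53 = 37 + 1.2*53 = 100.6000
clock 3: start=24, rate=0.8, needs 100-24 = 76; ticks = ceil(76/0.8) = ceil(95.0000) = 95; reading at tick 95 = 24 + 0.8*95 = 100.0000
Minimum tick count = 53; winners = [2]; smallest index = 2

Answer: 2 53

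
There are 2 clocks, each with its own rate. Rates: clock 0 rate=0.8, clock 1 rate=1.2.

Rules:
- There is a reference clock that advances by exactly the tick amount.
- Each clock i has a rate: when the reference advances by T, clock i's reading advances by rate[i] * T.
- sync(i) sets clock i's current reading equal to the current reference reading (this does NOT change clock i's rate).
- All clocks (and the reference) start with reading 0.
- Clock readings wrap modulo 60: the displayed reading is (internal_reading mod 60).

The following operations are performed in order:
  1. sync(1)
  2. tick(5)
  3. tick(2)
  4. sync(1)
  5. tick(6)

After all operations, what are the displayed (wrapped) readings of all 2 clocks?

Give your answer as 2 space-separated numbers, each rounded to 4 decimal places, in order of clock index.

Answer: 10.4000 14.2000

Derivation:
After op 1 sync(1): ref=0.0000 raw=[0.0000 0.0000]
After op 2 tick(5): ref=5.0000 raw=[4.0000 6.0000]
After op 3 tick(2): ref=7.0000 raw=[5.6000 8.4000]
After op 4 sync(1): ref=7.0000 raw=[5.6000 7.0000]
After op 5 tick(6): ref=13.0000 raw=[10.4000 14.2000]
Wrap final raw readings (mod 60): 10.4000 mod 60 = 10.4000; 14.2000 mod 60 = 14.2000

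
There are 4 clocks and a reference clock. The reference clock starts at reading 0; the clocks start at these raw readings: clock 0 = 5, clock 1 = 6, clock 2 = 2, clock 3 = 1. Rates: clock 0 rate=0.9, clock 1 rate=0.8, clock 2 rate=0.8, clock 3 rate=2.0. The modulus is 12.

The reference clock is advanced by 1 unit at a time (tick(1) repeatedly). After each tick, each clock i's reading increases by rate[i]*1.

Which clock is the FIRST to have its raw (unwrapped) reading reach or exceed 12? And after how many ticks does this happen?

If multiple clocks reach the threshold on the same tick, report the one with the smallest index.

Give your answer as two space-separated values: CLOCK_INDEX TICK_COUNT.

Answer: 3 6

Derivation:
clock 0: start=5, rate=0.9, needs 12-5 = 7; ticks = ceil(7/0.9) = ceil(7.7778) = 8; reading at tick 8 = 5 + 0.9*8 = 12.2000
clock 1: start=6, rate=0.8, needs 12-6 = 6; ticks = ceil(6/0.8) = ceil(7.5000) = 8; reading at tick 8 = 6 + 0.8*8 = 12.4000
clock 2: start=2, rate=0.8, needs 12-2 = 10; ticks = ceil(10/0.8) = ceil(12.5000) = 13; reading at tick 13 = 2 + 0.8*13 = 12.4000
clock 3: start=1, rate=2.0, needs 12-1 = 11; ticks = ceil(11/2.0) = ceil(5.5000) = 6; reading at tick 6 = 1 + 2.0*6 = 13.0000
Minimum tick count = 6; winners = [3]; smallest index = 3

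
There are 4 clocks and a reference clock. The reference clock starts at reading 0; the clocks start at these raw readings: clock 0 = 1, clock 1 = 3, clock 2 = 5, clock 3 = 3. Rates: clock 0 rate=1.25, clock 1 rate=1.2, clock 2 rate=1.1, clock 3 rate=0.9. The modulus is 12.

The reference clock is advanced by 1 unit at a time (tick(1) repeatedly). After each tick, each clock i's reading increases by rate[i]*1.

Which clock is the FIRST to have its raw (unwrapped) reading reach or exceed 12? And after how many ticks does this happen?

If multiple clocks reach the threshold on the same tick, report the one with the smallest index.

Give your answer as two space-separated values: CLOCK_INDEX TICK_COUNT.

Answer: 2 7

Derivation:
clock 0: start=1, rate=1.25, needs 12-1 = 11; ticks = ceil(11/1.25) = ceil(8.8000) = 9; reading at tick 9 = 1 + 1.25*9 = 12.2500
clock 1: start=3, rate=1.2, needs 12-3 = 9; ticks = ceil(9/1.2) = ceil(7.5000) = 8; reading at tick 8 = 3 + 1.2*8 = 12.6000
clock 2: start=5, rate=1.1, needs 12-5 = 7; ticks = ceil(7/1.1) = ceil(6.3636) = 7; reading at tick 7 = 5 + 1.1*7 = 12.7000
clock 3: start=3, rate=0.9, needs 12-3 = 9; ticks = ceil(9/0.9) = ceil(10.0000) = 10; reading at tick 10 = 3 + 0.9*10 = 12.0000
Minimum tick count = 7; winners = [2]; smallest index = 2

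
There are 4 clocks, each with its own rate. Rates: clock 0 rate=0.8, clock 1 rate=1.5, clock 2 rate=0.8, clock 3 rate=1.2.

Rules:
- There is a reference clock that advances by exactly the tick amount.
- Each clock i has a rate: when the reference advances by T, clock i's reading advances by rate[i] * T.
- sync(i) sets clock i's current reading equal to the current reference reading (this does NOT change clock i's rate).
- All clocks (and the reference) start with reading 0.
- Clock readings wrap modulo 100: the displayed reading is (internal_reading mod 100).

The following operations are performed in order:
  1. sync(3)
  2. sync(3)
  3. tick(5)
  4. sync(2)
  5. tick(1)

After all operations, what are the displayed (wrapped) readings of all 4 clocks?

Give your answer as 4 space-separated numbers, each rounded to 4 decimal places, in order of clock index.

After op 1 sync(3): ref=0.0000 raw=[0.0000 0.0000 0.0000 0.0000]
After op 2 sync(3): ref=0.0000 raw=[0.0000 0.0000 0.0000 0.0000]
After op 3 tick(5): ref=5.0000 raw=[4.0000 7.5000 4.0000 6.0000]
After op 4 sync(2): ref=5.0000 raw=[4.0000 7.5000 5.0000 6.0000]
After op 5 tick(1): ref=6.0000 raw=[4.8000 9.0000 5.8000 7.2000]
Wrap final raw readings (mod 100): 4.8000 mod 100 = 4.8000; 9.0000 mod 100 = 9.0000; 5.8000 mod 100 = 5.8000; 7.2000 mod 100 = 7.2000

Answer: 4.8000 9.0000 5.8000 7.2000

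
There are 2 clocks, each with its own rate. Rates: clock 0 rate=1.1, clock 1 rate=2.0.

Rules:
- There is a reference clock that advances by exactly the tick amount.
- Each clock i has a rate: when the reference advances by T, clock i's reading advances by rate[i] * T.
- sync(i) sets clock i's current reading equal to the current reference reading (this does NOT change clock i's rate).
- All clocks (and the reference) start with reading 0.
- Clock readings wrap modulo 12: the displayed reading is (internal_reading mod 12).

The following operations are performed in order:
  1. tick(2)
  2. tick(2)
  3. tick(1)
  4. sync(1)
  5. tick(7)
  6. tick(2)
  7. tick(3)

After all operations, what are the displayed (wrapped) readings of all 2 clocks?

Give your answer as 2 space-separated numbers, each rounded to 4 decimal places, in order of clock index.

After op 1 tick(2): ref=2.0000 raw=[2.2000 4.0000]
After op 2 tick(2): ref=4.0000 raw=[4.4000 8.0000]
After op 3 tick(1): ref=5.0000 raw=[5.5000 10.0000]
After op 4 sync(1): ref=5.0000 raw=[5.5000 5.0000]
After op 5 tick(7): ref=12.0000 raw=[13.2000 19.0000]
After op 6 tick(2): ref=14.0000 raw=[15.4000 23.0000]
After op 7 tick(3): ref=17.0000 raw=[18.7000 29.0000]
Wrap final raw readings (mod 12): 18.7000 mod 12 = 6.7000; 29.0000 mod 12 = 5.0000

Answer: 6.7000 5.0000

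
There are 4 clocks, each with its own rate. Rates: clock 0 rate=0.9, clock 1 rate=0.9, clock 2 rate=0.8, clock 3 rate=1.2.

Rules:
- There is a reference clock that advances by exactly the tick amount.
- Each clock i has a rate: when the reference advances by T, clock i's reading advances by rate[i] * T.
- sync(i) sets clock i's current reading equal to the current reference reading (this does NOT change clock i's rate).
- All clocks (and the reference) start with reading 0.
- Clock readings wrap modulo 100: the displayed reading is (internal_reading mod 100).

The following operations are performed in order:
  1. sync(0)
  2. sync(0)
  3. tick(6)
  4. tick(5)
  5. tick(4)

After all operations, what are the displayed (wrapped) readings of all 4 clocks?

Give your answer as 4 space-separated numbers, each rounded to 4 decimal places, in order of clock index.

After op 1 sync(0): ref=0.0000 raw=[0.0000 0.0000 0.0000 0.0000]
After op 2 sync(0): ref=0.0000 raw=[0.0000 0.0000 0.0000 0.0000]
After op 3 tick(6): ref=6.0000 raw=[5.4000 5.4000 4.8000 7.2000]
After op 4 tick(5): ref=11.0000 raw=[9.9000 9.9000 8.8000 13.2000]
After op 5 tick(4): ref=15.0000 raw=[13.5000 13.5000 12.0000 18.0000]
Wrap final raw readings (mod 100): 13.5000 mod 100 = 13.5000; 13.5000 mod 100 = 13.5000; 12.0000 mod 100 = 12.0000; 18.0000 mod 100 = 18.0000

Answer: 13.5000 13.5000 12.0000 18.0000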